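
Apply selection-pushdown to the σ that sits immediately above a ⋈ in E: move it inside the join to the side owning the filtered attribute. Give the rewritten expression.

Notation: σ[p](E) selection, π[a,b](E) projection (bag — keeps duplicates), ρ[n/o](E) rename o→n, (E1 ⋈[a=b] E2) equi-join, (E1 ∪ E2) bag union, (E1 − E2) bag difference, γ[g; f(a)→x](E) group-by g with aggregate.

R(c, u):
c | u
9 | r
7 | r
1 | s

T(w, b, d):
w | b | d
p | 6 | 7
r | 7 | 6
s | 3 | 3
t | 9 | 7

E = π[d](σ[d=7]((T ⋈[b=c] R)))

σ filters on d, owned by the left side.
E' = π[d]((σ[d=7](T) ⋈[b=c] R))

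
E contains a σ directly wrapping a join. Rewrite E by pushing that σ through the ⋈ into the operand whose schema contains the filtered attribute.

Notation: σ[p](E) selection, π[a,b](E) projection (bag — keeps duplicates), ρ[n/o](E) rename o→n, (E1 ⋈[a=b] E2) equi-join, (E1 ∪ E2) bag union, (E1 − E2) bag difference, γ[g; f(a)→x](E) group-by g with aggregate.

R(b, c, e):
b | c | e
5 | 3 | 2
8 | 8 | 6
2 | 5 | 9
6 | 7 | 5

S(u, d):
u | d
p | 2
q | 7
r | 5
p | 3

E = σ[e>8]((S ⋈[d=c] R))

σ filters on e, owned by the right side.
E' = (S ⋈[d=c] σ[e>8](R))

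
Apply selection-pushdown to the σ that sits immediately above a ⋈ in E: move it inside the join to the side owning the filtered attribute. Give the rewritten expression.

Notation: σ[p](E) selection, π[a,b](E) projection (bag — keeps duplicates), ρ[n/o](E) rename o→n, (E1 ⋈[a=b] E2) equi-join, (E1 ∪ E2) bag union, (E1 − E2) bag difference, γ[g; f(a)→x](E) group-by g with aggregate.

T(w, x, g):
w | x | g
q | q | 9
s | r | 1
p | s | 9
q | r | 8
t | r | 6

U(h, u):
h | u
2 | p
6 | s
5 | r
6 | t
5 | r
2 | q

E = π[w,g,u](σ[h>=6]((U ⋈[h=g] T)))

σ filters on h, owned by the left side.
E' = π[w,g,u]((σ[h>=6](U) ⋈[h=g] T))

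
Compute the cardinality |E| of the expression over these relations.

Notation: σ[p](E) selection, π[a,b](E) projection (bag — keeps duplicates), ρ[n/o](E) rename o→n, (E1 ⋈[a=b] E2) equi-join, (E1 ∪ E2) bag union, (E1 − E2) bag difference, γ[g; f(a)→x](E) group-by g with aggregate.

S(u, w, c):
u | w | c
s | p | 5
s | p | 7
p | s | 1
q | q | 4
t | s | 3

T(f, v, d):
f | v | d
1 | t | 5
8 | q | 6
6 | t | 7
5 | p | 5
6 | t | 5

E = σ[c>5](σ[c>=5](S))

Stepwise |·|:
  S → 5
  σ[c>=5](S) → 2
  σ[c>5](σ[c>=5](S)) → 1

|E| = 1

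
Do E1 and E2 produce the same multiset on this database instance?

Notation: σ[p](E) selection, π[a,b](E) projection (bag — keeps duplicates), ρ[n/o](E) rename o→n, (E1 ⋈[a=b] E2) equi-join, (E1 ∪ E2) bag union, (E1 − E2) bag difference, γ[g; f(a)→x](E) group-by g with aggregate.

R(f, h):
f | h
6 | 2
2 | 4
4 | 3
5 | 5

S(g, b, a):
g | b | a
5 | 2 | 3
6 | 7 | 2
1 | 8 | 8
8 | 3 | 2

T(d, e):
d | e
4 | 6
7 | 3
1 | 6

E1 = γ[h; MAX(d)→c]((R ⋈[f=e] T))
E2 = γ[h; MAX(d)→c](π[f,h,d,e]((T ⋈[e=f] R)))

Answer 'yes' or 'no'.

E1 per-node cardinality:
  R → 4
  T → 3
  (R ⋈[f=e] T) → 2
  γ[h; MAX(d)→c]((R ⋈[f=e] T)) → 1
E2 per-node cardinality:
  T → 3
  R → 4
  (T ⋈[e=f] R) → 2
  π[f,h,d,e]((T ⋈[e=f] R)) → 2
  γ[h; MAX(d)→c](π[f,h,d,e]((T ⋈[e=f] R))) → 1

E1 and E2 produce the same multiset:
h | c
2 | 4

yes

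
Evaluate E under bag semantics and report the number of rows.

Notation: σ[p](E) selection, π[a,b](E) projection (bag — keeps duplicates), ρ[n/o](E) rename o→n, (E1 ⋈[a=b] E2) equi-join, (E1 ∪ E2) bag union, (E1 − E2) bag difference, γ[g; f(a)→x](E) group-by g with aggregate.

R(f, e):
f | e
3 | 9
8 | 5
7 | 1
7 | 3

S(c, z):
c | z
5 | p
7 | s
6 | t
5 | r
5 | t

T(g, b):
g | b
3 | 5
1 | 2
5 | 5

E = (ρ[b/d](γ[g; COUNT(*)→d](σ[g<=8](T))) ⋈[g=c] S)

Stepwise |·|:
  T → 3
  σ[g<=8](T) → 3
  γ[g; COUNT(*)→d](σ[g<=8](T)) → 3
  ρ[b/d](γ[g; COUNT(*)→d](σ[g<=8](T))) → 3
  S → 5
  (ρ[b/d](γ[g; COUNT(*)→d](σ[g<=8](T))) ⋈[g=c] S) → 3

|E| = 3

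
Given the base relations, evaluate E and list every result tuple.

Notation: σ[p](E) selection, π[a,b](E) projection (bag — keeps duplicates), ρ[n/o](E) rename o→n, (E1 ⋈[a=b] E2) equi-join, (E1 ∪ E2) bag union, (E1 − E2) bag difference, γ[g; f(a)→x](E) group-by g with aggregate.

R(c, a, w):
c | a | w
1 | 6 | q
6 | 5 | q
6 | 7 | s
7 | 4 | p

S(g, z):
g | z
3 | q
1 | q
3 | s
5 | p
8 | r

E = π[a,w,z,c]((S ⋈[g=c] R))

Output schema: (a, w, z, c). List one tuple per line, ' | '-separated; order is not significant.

Subexpression sizes:
  S → 5
  R → 4
  (S ⋈[g=c] R) → 1
  π[a,w,z,c]((S ⋈[g=c] R)) → 1

== RESULT ==
a | w | z | c
6 | q | q | 1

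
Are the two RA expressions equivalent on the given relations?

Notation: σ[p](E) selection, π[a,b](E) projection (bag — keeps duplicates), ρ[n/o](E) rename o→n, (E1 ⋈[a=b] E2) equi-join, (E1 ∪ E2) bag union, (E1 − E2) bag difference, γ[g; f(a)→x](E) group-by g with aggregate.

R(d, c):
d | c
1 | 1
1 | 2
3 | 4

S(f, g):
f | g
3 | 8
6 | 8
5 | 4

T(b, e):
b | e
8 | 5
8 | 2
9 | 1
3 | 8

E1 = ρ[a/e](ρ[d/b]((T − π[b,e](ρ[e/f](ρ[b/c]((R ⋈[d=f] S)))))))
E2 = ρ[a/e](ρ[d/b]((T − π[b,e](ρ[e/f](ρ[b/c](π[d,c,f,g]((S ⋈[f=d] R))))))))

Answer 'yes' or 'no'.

E1 subexpression sizes:
  T → 4
  R → 3
  S → 3
  (R ⋈[d=f] S) → 1
  ρ[b/c]((R ⋈[d=f] S)) → 1
  ρ[e/f](ρ[b/c]((R ⋈[d=f] S))) → 1
  π[b,e](ρ[e/f](ρ[b/c]((R ⋈[d=f] S)))) → 1
  (T − π[b,e](ρ[e/f](ρ[b/c]((R ⋈[d=f] S))))) → 4
  ρ[d/b]((T − π[b,e](ρ[e/f](ρ[b/c]((R ⋈[d=f] S)))))) → 4
  ρ[a/e](ρ[d/b]((T − π[b,e](ρ[e/f](ρ[b/c]((R ⋈[d=f] S))))))) → 4
E2 subexpression sizes:
  T → 4
  S → 3
  R → 3
  (S ⋈[f=d] R) → 1
  π[d,c,f,g]((S ⋈[f=d] R)) → 1
  ρ[b/c](π[d,c,f,g]((S ⋈[f=d] R))) → 1
  ρ[e/f](ρ[b/c](π[d,c,f,g]((S ⋈[f=d] R)))) → 1
  π[b,e](ρ[e/f](ρ[b/c](π[d,c,f,g]((S ⋈[f=d] R))))) → 1
  (T − π[b,e](ρ[e/f](ρ[b/c](π[d,c,f,g]((S ⋈[f=d] R)))))) → 4
  ρ[d/b]((T − π[b,e](ρ[e/f](ρ[b/c](π[d,c,f,g]((S ⋈[f=d] R))))))) → 4
  ρ[a/e](ρ[d/b]((T − π[b,e](ρ[e/f](ρ[b/c](π[d,c,f,g]((S ⋈[f=d] R)))))))) → 4

E1 and E2 produce the same multiset:
d | a
3 | 8
8 | 2
8 | 5
9 | 1

yes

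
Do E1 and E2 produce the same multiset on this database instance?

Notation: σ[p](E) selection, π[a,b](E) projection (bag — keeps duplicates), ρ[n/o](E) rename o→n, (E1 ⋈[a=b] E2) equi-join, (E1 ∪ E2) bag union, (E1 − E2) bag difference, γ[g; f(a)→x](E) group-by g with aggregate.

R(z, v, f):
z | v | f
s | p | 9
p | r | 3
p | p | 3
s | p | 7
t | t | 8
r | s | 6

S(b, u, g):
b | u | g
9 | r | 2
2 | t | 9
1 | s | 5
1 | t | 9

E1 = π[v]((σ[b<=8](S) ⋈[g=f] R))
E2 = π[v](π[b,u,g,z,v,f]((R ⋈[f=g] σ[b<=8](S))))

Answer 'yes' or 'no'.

E1 subexpression sizes:
  S → 4
  σ[b<=8](S) → 3
  R → 6
  (σ[b<=8](S) ⋈[g=f] R) → 2
  π[v]((σ[b<=8](S) ⋈[g=f] R)) → 2
E2 subexpression sizes:
  R → 6
  S → 4
  σ[b<=8](S) → 3
  (R ⋈[f=g] σ[b<=8](S)) → 2
  π[b,u,g,z,v,f]((R ⋈[f=g] σ[b<=8](S))) → 2
  π[v](π[b,u,g,z,v,f]((R ⋈[f=g] σ[b<=8](S)))) → 2

E1 and E2 produce the same multiset:
v
p
p

yes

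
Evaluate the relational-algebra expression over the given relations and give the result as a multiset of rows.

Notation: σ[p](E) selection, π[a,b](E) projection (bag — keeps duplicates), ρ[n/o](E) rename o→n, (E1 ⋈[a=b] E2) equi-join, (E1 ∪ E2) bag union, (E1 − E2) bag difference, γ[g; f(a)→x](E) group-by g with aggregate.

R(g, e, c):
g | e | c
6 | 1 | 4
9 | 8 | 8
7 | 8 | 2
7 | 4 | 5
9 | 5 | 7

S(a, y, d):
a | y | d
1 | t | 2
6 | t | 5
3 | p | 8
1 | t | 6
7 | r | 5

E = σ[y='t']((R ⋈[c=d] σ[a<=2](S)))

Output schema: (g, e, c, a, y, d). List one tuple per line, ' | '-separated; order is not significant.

Row counts bottom-up:
  R → 5
  S → 5
  σ[a<=2](S) → 2
  (R ⋈[c=d] σ[a<=2](S)) → 1
  σ[y='t']((R ⋈[c=d] σ[a<=2](S))) → 1

== RESULT ==
g | e | c | a | y | d
7 | 8 | 2 | 1 | t | 2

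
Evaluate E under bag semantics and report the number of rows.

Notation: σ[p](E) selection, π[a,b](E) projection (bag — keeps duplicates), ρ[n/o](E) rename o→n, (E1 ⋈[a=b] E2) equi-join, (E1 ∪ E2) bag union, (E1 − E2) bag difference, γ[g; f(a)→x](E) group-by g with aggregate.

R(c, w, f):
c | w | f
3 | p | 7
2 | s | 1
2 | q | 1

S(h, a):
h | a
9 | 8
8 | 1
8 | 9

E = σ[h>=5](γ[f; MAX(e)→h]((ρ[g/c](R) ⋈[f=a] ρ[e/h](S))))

Per-node cardinality:
  R → 3
  ρ[g/c](R) → 3
  S → 3
  ρ[e/h](S) → 3
  (ρ[g/c](R) ⋈[f=a] ρ[e/h](S)) → 2
  γ[f; MAX(e)→h]((ρ[g/c](R) ⋈[f=a] ρ[e/h](S))) → 1
  σ[h>=5](γ[f; MAX(e)→h]((ρ[g/c](R) ⋈[f=a] ρ[e/h](S)))) → 1

|E| = 1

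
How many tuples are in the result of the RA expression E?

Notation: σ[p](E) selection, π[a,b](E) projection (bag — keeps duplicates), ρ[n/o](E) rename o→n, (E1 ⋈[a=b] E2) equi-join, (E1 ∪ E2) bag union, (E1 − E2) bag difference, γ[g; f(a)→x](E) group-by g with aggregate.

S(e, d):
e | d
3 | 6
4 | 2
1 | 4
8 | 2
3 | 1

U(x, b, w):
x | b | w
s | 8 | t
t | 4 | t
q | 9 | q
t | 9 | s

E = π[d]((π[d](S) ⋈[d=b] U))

Subexpression sizes:
  S → 5
  π[d](S) → 5
  U → 4
  (π[d](S) ⋈[d=b] U) → 1
  π[d]((π[d](S) ⋈[d=b] U)) → 1

|E| = 1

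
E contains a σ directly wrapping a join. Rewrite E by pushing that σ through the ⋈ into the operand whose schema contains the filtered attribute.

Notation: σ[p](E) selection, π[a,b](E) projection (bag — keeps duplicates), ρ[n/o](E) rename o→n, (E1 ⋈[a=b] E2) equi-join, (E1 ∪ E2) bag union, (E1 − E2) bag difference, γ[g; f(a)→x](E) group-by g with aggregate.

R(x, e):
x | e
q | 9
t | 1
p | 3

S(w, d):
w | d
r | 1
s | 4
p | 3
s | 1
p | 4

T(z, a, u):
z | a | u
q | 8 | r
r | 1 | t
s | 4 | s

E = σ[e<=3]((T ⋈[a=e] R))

σ filters on e, owned by the right side.
E' = (T ⋈[a=e] σ[e<=3](R))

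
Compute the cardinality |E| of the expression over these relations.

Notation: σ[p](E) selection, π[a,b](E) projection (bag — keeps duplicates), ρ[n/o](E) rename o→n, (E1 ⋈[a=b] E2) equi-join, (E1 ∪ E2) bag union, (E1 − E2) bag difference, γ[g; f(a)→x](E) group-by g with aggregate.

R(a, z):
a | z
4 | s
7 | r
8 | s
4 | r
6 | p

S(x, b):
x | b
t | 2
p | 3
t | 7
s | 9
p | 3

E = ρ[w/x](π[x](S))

Row counts bottom-up:
  S → 5
  π[x](S) → 5
  ρ[w/x](π[x](S)) → 5

|E| = 5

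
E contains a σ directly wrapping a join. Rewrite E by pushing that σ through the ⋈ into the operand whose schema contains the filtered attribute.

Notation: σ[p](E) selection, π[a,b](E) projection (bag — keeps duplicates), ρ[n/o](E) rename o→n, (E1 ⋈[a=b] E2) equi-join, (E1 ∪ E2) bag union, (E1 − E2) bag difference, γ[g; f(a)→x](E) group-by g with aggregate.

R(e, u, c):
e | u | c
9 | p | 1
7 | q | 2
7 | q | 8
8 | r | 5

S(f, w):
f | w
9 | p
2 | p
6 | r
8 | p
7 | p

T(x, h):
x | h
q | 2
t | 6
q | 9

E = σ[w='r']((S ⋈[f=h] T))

σ filters on w, owned by the left side.
E' = (σ[w='r'](S) ⋈[f=h] T)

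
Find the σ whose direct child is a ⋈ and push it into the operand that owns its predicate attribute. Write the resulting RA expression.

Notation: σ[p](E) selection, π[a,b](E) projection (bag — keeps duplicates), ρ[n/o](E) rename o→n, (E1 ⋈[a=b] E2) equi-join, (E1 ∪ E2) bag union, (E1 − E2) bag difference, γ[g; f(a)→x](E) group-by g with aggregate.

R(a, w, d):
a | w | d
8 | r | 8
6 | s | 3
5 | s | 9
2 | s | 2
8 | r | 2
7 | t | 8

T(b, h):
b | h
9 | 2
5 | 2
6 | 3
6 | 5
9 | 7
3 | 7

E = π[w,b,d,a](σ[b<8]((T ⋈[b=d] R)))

σ filters on b, owned by the left side.
E' = π[w,b,d,a]((σ[b<8](T) ⋈[b=d] R))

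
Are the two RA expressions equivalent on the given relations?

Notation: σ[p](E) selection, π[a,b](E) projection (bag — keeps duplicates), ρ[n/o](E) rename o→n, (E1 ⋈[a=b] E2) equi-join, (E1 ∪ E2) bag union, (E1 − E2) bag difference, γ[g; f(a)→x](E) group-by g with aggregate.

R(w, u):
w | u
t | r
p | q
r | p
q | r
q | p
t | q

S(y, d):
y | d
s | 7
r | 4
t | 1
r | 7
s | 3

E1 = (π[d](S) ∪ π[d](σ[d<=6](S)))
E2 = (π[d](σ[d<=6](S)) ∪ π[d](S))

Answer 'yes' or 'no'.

E1 row counts bottom-up:
  S → 5
  π[d](S) → 5
  S → 5
  σ[d<=6](S) → 3
  π[d](σ[d<=6](S)) → 3
  (π[d](S) ∪ π[d](σ[d<=6](S))) → 8
E2 row counts bottom-up:
  S → 5
  σ[d<=6](S) → 3
  π[d](σ[d<=6](S)) → 3
  S → 5
  π[d](S) → 5
  (π[d](σ[d<=6](S)) ∪ π[d](S)) → 8

E1 and E2 produce the same multiset:
d
1
1
3
3
4
4
7
7

yes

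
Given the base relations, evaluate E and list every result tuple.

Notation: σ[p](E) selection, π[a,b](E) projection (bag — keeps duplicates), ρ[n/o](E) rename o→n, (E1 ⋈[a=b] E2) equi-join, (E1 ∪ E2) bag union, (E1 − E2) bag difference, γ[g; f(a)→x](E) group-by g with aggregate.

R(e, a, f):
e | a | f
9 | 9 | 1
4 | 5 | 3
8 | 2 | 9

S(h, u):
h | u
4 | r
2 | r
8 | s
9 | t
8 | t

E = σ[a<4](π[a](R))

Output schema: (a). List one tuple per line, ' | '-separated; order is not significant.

Stepwise |·|:
  R → 3
  π[a](R) → 3
  σ[a<4](π[a](R)) → 1

== RESULT ==
a
2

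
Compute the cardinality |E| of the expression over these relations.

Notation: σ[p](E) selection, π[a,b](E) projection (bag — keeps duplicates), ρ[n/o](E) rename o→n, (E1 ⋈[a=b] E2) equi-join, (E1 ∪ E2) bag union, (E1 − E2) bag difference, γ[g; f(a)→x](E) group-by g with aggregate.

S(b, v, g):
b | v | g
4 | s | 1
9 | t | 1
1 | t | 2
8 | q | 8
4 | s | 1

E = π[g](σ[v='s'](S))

Per-node cardinality:
  S → 5
  σ[v='s'](S) → 2
  π[g](σ[v='s'](S)) → 2

|E| = 2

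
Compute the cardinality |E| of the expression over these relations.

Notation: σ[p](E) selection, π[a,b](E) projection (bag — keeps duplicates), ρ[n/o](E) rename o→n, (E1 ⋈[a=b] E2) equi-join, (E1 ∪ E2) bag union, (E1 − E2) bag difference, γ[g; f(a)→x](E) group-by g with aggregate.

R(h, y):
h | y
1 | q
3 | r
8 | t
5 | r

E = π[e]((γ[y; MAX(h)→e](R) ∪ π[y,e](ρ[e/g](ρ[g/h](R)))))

Row counts bottom-up:
  R → 4
  γ[y; MAX(h)→e](R) → 3
  R → 4
  ρ[g/h](R) → 4
  ρ[e/g](ρ[g/h](R)) → 4
  π[y,e](ρ[e/g](ρ[g/h](R))) → 4
  (γ[y; MAX(h)→e](R) ∪ π[y,e](ρ[e/g](ρ[g/h](R)))) → 7
  π[e]((γ[y; MAX(h)→e](R) ∪ π[y,e](ρ[e/g](ρ[g/h](R))))) → 7

|E| = 7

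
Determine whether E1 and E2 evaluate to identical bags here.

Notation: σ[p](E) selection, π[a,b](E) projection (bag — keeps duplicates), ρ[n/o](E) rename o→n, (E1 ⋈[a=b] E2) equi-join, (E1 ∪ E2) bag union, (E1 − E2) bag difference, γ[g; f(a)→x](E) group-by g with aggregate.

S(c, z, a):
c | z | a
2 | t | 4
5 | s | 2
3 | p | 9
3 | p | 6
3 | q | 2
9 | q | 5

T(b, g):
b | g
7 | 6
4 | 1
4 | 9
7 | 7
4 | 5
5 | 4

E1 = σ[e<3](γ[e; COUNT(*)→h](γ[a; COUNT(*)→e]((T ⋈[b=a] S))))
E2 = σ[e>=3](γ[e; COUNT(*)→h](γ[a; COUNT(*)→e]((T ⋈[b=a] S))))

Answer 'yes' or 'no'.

E1 stepwise |·|:
  T → 6
  S → 6
  (T ⋈[b=a] S) → 4
  γ[a; COUNT(*)→e]((T ⋈[b=a] S)) → 2
  γ[e; COUNT(*)→h](γ[a; COUNT(*)→e]((T ⋈[b=a] S))) → 2
  σ[e<3](γ[e; COUNT(*)→h](γ[a; COUNT(*)→e]((T ⋈[b=a] S)))) → 1
E2 stepwise |·|:
  T → 6
  S → 6
  (T ⋈[b=a] S) → 4
  γ[a; COUNT(*)→e]((T ⋈[b=a] S)) → 2
  γ[e; COUNT(*)→h](γ[a; COUNT(*)→e]((T ⋈[b=a] S))) → 2
  σ[e>=3](γ[e; COUNT(*)→h](γ[a; COUNT(*)→e]((T ⋈[b=a] S)))) → 1

E1 result:
e | h
1 | 1
E2 result:
e | h
3 | 1
Witness: (3, 1) appears 0× in E1 but 1× in E2.

no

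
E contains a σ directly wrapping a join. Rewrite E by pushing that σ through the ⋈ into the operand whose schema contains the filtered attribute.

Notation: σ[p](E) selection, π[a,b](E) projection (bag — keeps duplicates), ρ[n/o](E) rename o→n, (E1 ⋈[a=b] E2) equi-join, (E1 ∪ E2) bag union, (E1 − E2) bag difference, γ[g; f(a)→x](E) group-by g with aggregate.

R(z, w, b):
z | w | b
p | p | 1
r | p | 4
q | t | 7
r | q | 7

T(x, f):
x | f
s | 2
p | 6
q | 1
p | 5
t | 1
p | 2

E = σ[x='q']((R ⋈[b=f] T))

σ filters on x, owned by the right side.
E' = (R ⋈[b=f] σ[x='q'](T))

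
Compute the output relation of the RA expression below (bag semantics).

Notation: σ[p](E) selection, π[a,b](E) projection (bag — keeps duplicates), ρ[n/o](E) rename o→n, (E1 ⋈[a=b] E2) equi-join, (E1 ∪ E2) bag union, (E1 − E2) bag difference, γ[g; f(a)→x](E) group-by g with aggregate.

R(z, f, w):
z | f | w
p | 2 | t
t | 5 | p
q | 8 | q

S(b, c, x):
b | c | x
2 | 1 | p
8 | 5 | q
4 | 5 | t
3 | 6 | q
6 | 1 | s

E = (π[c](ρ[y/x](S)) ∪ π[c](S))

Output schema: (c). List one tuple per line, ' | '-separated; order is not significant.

Stepwise |·|:
  S → 5
  ρ[y/x](S) → 5
  π[c](ρ[y/x](S)) → 5
  S → 5
  π[c](S) → 5
  (π[c](ρ[y/x](S)) ∪ π[c](S)) → 10

== RESULT ==
c
1
1
1
1
5
5
5
5
6
6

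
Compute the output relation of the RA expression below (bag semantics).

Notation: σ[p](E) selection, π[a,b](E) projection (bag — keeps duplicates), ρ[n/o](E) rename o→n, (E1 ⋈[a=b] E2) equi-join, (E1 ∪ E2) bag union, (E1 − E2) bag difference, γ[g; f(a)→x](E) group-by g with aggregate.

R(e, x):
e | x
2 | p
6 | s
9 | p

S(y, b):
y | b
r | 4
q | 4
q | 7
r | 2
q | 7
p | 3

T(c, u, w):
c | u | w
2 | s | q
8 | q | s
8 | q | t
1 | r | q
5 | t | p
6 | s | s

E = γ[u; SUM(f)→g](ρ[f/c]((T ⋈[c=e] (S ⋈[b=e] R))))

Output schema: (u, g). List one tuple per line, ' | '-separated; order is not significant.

Per-node cardinality:
  T → 6
  S → 6
  R → 3
  (S ⋈[b=e] R) → 1
  (T ⋈[c=e] (S ⋈[b=e] R)) → 1
  ρ[f/c]((T ⋈[c=e] (S ⋈[b=e] R))) → 1
  γ[u; SUM(f)→g](ρ[f/c]((T ⋈[c=e] (S ⋈[b=e] R)))) → 1

== RESULT ==
u | g
s | 2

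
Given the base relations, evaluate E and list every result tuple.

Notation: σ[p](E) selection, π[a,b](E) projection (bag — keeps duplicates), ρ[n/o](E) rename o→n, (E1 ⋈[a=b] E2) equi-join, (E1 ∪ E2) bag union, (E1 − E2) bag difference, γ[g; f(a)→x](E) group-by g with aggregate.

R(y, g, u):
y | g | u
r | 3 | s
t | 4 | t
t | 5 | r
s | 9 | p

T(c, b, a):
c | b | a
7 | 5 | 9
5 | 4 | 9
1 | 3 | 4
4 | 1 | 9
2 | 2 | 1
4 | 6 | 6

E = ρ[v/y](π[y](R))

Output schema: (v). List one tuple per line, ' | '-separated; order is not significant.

Per-node cardinality:
  R → 4
  π[y](R) → 4
  ρ[v/y](π[y](R)) → 4

== RESULT ==
v
r
s
t
t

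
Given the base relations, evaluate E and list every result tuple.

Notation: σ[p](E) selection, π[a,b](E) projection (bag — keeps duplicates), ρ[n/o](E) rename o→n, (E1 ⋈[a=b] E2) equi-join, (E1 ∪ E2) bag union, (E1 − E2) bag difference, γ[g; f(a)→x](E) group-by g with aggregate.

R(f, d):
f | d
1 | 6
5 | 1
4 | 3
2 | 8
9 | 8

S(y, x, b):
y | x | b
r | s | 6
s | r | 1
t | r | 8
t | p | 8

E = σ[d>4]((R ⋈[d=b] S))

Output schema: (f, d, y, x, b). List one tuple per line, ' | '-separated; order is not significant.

Row counts bottom-up:
  R → 5
  S → 4
  (R ⋈[d=b] S) → 6
  σ[d>4]((R ⋈[d=b] S)) → 5

== RESULT ==
f | d | y | x | b
1 | 6 | r | s | 6
2 | 8 | t | p | 8
2 | 8 | t | r | 8
9 | 8 | t | p | 8
9 | 8 | t | r | 8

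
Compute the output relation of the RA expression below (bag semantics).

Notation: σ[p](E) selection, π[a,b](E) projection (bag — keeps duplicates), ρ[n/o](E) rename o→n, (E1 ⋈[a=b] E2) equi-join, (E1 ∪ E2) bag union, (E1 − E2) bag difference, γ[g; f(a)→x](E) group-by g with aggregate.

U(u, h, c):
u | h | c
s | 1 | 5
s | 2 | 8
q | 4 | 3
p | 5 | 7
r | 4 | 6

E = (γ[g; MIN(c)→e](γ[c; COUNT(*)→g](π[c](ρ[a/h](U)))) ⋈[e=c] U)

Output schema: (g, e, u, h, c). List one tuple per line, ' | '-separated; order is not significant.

Per-node cardinality:
  U → 5
  ρ[a/h](U) → 5
  π[c](ρ[a/h](U)) → 5
  γ[c; COUNT(*)→g](π[c](ρ[a/h](U))) → 5
  γ[g; MIN(c)→e](γ[c; COUNT(*)→g](π[c](ρ[a/h](U)))) → 1
  U → 5
  (γ[g; MIN(c)→e](γ[c; COUNT(*)→g](π[c](ρ[a/h](U)))) ⋈[e=c] U) → 1

== RESULT ==
g | e | u | h | c
1 | 3 | q | 4 | 3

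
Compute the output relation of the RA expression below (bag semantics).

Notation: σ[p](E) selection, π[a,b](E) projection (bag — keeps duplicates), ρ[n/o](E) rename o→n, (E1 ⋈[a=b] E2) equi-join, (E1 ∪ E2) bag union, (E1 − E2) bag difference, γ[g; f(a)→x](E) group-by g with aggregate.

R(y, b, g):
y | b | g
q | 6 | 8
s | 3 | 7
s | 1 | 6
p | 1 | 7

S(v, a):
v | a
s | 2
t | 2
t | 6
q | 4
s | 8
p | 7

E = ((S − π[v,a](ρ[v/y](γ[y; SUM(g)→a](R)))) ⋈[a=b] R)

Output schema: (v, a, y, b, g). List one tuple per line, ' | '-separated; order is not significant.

Per-node cardinality:
  S → 6
  R → 4
  γ[y; SUM(g)→a](R) → 3
  ρ[v/y](γ[y; SUM(g)→a](R)) → 3
  π[v,a](ρ[v/y](γ[y; SUM(g)→a](R))) → 3
  (S − π[v,a](ρ[v/y](γ[y; SUM(g)→a](R)))) → 5
  R → 4
  ((S − π[v,a](ρ[v/y](γ[y; SUM(g)→a](R)))) ⋈[a=b] R) → 1

== RESULT ==
v | a | y | b | g
t | 6 | q | 6 | 8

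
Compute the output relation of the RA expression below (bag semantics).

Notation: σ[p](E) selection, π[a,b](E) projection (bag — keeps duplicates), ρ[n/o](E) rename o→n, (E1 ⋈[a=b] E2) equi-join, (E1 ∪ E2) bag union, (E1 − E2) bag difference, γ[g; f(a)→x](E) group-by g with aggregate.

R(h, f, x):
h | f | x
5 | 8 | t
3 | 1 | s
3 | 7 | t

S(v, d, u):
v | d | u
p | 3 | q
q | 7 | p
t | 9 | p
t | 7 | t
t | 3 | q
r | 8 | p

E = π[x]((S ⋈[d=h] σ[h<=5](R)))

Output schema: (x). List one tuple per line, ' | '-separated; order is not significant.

Row counts bottom-up:
  S → 6
  R → 3
  σ[h<=5](R) → 3
  (S ⋈[d=h] σ[h<=5](R)) → 4
  π[x]((S ⋈[d=h] σ[h<=5](R))) → 4

== RESULT ==
x
s
s
t
t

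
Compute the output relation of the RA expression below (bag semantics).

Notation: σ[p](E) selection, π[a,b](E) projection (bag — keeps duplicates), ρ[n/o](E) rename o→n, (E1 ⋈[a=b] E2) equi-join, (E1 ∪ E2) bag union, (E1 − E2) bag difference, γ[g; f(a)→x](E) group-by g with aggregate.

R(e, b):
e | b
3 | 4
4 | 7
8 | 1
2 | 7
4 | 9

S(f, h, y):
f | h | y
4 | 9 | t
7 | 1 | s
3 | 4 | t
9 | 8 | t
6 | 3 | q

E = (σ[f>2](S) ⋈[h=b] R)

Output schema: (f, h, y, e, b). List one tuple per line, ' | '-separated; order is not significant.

Stepwise |·|:
  S → 5
  σ[f>2](S) → 5
  R → 5
  (σ[f>2](S) ⋈[h=b] R) → 3

== RESULT ==
f | h | y | e | b
3 | 4 | t | 3 | 4
4 | 9 | t | 4 | 9
7 | 1 | s | 8 | 1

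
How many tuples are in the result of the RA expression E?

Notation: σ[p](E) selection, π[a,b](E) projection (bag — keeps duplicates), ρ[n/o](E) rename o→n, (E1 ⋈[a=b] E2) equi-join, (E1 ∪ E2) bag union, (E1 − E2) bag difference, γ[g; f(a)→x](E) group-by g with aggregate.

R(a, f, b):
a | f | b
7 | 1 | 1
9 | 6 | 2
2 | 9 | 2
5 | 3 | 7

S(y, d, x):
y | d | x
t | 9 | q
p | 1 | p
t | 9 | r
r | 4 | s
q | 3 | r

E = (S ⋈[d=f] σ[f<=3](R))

Row counts bottom-up:
  S → 5
  R → 4
  σ[f<=3](R) → 2
  (S ⋈[d=f] σ[f<=3](R)) → 2

|E| = 2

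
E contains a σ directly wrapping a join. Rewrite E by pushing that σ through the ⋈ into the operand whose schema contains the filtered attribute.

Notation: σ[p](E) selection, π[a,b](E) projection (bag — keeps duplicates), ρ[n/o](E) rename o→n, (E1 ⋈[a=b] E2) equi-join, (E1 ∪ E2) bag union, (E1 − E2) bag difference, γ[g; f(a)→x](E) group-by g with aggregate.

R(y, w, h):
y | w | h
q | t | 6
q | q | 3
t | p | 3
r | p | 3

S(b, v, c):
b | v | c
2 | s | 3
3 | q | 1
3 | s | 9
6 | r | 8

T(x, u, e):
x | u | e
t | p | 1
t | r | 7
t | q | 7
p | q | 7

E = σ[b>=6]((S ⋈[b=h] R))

σ filters on b, owned by the left side.
E' = (σ[b>=6](S) ⋈[b=h] R)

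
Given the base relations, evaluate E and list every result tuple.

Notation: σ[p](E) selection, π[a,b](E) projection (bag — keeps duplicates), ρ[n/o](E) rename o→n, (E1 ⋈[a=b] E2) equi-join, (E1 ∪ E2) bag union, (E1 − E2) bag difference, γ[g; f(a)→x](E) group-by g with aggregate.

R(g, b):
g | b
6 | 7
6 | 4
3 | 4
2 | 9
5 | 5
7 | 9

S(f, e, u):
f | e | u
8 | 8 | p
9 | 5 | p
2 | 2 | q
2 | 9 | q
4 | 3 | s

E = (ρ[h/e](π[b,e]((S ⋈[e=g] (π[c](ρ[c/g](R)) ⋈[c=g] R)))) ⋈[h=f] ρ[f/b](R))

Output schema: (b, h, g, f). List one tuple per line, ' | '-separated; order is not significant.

Per-node cardinality:
  S → 5
  R → 6
  ρ[c/g](R) → 6
  π[c](ρ[c/g](R)) → 6
  R → 6
  (π[c](ρ[c/g](R)) ⋈[c=g] R) → 8
  (S ⋈[e=g] (π[c](ρ[c/g](R)) ⋈[c=g] R)) → 3
  π[b,e]((S ⋈[e=g] (π[c](ρ[c/g](R)) ⋈[c=g] R))) → 3
  ρ[h/e](π[b,e]((S ⋈[e=g] (π[c](ρ[c/g](R)) ⋈[c=g] R)))) → 3
  R → 6
  ρ[f/b](R) → 6
  (ρ[h/e](π[b,e]((S ⋈[e=g] (π[c](ρ[c/g](R)) ⋈[c=g] R)))) ⋈[h=f] ρ[f/b](R)) → 1

== RESULT ==
b | h | g | f
5 | 5 | 5 | 5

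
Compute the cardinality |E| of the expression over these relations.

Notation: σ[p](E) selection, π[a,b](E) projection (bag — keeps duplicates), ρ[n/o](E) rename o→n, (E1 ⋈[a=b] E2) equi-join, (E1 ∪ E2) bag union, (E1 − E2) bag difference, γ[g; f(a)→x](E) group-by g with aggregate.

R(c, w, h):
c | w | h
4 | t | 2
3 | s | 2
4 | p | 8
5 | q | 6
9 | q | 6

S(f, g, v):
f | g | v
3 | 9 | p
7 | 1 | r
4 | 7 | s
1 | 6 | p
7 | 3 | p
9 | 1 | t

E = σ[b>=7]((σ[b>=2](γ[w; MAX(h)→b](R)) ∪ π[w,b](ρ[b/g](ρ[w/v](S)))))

Row counts bottom-up:
  R → 5
  γ[w; MAX(h)→b](R) → 4
  σ[b>=2](γ[w; MAX(h)→b](R)) → 4
  S → 6
  ρ[w/v](S) → 6
  ρ[b/g](ρ[w/v](S)) → 6
  π[w,b](ρ[b/g](ρ[w/v](S))) → 6
  (σ[b>=2](γ[w; MAX(h)→b](R)) ∪ π[w,b](ρ[b/g](ρ[w/v](S)))) → 10
  σ[b>=7]((σ[b>=2](γ[w; MAX(h)→b](R)) ∪ π[w,b](ρ[b/g](ρ[w/v](S))))) → 3

|E| = 3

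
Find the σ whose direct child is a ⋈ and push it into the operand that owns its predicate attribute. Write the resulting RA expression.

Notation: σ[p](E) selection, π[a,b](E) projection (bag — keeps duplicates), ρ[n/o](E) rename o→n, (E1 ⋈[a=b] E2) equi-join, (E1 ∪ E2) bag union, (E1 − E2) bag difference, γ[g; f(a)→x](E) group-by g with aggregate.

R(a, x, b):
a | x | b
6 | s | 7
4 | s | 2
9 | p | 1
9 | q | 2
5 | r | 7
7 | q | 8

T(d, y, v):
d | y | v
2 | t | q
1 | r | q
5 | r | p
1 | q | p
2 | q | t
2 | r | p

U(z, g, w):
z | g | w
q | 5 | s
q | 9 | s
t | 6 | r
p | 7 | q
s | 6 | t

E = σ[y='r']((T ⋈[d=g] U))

σ filters on y, owned by the left side.
E' = (σ[y='r'](T) ⋈[d=g] U)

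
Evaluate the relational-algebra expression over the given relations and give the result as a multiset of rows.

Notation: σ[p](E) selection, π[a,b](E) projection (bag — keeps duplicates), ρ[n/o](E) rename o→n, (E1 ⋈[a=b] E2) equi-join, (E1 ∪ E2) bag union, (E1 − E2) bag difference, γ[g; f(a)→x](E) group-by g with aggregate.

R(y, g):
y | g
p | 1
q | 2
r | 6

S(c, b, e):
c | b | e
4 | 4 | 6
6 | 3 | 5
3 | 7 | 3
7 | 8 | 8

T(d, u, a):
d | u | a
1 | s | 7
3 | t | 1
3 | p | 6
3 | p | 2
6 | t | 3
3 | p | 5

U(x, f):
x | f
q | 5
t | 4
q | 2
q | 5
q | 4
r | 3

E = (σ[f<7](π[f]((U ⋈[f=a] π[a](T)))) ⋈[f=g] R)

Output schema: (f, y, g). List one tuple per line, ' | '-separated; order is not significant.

Subexpression sizes:
  U → 6
  T → 6
  π[a](T) → 6
  (U ⋈[f=a] π[a](T)) → 4
  π[f]((U ⋈[f=a] π[a](T))) → 4
  σ[f<7](π[f]((U ⋈[f=a] π[a](T)))) → 4
  R → 3
  (σ[f<7](π[f]((U ⋈[f=a] π[a](T)))) ⋈[f=g] R) → 1

== RESULT ==
f | y | g
2 | q | 2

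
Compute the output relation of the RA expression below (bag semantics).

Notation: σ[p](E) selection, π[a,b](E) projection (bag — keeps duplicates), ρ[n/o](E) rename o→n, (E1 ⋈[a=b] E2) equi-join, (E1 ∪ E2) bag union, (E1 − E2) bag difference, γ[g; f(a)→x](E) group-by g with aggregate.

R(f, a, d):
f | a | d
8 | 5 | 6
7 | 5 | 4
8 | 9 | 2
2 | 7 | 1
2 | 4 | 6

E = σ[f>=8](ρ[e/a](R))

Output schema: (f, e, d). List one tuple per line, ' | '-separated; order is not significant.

Per-node cardinality:
  R → 5
  ρ[e/a](R) → 5
  σ[f>=8](ρ[e/a](R)) → 2

== RESULT ==
f | e | d
8 | 5 | 6
8 | 9 | 2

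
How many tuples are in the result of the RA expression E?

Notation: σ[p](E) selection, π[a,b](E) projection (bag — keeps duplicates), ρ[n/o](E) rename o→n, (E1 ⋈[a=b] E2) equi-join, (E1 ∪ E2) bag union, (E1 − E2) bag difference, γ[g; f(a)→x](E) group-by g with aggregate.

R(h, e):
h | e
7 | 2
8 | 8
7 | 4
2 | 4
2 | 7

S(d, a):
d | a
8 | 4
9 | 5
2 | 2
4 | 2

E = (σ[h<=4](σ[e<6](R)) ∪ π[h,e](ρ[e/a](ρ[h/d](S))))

Per-node cardinality:
  R → 5
  σ[e<6](R) → 3
  σ[h<=4](σ[e<6](R)) → 1
  S → 4
  ρ[h/d](S) → 4
  ρ[e/a](ρ[h/d](S)) → 4
  π[h,e](ρ[e/a](ρ[h/d](S))) → 4
  (σ[h<=4](σ[e<6](R)) ∪ π[h,e](ρ[e/a](ρ[h/d](S)))) → 5

|E| = 5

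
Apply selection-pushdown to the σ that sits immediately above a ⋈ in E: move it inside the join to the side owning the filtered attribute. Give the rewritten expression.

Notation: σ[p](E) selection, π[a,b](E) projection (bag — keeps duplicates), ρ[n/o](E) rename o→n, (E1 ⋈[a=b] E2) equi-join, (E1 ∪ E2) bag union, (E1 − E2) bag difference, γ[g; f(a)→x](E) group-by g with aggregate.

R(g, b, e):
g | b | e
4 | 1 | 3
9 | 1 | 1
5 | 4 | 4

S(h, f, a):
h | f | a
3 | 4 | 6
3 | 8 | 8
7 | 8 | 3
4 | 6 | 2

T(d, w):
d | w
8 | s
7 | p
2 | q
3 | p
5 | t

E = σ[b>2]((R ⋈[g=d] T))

σ filters on b, owned by the left side.
E' = (σ[b>2](R) ⋈[g=d] T)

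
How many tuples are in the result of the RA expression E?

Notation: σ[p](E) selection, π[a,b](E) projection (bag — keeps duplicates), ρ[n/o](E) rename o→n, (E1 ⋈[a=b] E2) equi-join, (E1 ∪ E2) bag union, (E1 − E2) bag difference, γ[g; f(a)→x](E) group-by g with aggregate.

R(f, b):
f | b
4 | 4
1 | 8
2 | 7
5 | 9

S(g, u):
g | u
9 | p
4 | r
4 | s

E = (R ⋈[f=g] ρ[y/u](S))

Per-node cardinality:
  R → 4
  S → 3
  ρ[y/u](S) → 3
  (R ⋈[f=g] ρ[y/u](S)) → 2

|E| = 2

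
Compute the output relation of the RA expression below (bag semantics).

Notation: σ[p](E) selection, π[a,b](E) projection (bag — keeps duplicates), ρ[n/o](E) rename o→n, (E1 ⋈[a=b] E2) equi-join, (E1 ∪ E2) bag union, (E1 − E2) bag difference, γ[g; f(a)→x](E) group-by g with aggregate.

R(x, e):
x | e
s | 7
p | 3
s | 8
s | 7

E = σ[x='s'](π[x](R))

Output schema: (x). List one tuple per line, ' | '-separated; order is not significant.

Row counts bottom-up:
  R → 4
  π[x](R) → 4
  σ[x='s'](π[x](R)) → 3

== RESULT ==
x
s
s
s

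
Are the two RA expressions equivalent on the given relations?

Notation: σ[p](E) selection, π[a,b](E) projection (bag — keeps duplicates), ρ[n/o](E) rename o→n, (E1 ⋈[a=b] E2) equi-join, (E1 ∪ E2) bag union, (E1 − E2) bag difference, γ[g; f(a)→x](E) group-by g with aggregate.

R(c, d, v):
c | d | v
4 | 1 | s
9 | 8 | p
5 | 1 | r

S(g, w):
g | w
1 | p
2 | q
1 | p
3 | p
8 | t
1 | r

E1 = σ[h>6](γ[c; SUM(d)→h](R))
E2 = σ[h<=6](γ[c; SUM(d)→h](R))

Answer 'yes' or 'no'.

E1 subexpression sizes:
  R → 3
  γ[c; SUM(d)→h](R) → 3
  σ[h>6](γ[c; SUM(d)→h](R)) → 1
E2 subexpression sizes:
  R → 3
  γ[c; SUM(d)→h](R) → 3
  σ[h<=6](γ[c; SUM(d)→h](R)) → 2

E1 result:
c | h
9 | 8
E2 result:
c | h
4 | 1
5 | 1
Witness: (5, 1) appears 0× in E1 but 1× in E2.

no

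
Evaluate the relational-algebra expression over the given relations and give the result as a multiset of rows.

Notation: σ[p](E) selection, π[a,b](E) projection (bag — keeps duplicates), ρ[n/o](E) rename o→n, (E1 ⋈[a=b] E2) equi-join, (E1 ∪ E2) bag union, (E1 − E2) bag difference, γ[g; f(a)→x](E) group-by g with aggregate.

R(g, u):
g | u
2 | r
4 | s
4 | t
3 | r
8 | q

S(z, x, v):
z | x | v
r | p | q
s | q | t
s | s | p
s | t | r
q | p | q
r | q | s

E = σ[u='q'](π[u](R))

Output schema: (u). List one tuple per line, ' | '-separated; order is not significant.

Subexpression sizes:
  R → 5
  π[u](R) → 5
  σ[u='q'](π[u](R)) → 1

== RESULT ==
u
q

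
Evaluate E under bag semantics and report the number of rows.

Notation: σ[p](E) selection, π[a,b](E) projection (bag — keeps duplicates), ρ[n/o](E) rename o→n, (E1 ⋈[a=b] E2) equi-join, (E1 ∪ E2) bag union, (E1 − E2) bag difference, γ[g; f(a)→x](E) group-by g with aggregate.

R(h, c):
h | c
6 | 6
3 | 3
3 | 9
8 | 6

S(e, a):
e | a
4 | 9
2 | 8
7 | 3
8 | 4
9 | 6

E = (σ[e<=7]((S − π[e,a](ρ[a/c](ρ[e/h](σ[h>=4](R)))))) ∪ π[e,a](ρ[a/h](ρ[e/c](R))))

Row counts bottom-up:
  S → 5
  R → 4
  σ[h>=4](R) → 2
  ρ[e/h](σ[h>=4](R)) → 2
  ρ[a/c](ρ[e/h](σ[h>=4](R))) → 2
  π[e,a](ρ[a/c](ρ[e/h](σ[h>=4](R)))) → 2
  (S − π[e,a](ρ[a/c](ρ[e/h](σ[h>=4](R))))) → 5
  σ[e<=7]((S − π[e,a](ρ[a/c](ρ[e/h](σ[h>=4](R)))))) → 3
  R → 4
  ρ[e/c](R) → 4
  ρ[a/h](ρ[e/c](R)) → 4
  π[e,a](ρ[a/h](ρ[e/c](R))) → 4
  (σ[e<=7]((S − π[e,a](ρ[a/c](ρ[e/h](σ[h>=4](R)))))) ∪ π[e,a](ρ[a/h](ρ[e/c](R)))) → 7

|E| = 7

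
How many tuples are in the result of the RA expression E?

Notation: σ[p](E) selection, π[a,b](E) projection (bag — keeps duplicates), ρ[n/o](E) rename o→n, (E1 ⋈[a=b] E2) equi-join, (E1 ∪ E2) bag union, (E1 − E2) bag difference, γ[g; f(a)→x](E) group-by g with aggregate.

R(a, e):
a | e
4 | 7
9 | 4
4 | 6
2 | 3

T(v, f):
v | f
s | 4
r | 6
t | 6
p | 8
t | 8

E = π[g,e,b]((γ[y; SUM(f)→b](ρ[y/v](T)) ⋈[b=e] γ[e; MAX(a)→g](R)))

Subexpression sizes:
  T → 5
  ρ[y/v](T) → 5
  γ[y; SUM(f)→b](ρ[y/v](T)) → 4
  R → 4
  γ[e; MAX(a)→g](R) → 4
  (γ[y; SUM(f)→b](ρ[y/v](T)) ⋈[b=e] γ[e; MAX(a)→g](R)) → 2
  π[g,e,b]((γ[y; SUM(f)→b](ρ[y/v](T)) ⋈[b=e] γ[e; MAX(a)→g](R))) → 2

|E| = 2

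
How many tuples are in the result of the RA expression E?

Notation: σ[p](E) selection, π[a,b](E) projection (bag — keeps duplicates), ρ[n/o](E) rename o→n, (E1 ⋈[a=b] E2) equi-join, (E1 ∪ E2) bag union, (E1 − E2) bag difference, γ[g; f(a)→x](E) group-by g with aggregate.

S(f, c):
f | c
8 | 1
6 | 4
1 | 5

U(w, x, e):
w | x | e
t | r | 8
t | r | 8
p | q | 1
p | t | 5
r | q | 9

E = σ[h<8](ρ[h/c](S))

Per-node cardinality:
  S → 3
  ρ[h/c](S) → 3
  σ[h<8](ρ[h/c](S)) → 3

|E| = 3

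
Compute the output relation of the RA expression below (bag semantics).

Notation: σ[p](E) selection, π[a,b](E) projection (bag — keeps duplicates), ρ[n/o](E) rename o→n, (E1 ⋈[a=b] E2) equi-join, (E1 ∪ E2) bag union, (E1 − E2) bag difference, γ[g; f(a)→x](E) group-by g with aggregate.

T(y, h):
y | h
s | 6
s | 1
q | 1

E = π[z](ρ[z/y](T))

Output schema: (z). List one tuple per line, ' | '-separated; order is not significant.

Per-node cardinality:
  T → 3
  ρ[z/y](T) → 3
  π[z](ρ[z/y](T)) → 3

== RESULT ==
z
q
s
s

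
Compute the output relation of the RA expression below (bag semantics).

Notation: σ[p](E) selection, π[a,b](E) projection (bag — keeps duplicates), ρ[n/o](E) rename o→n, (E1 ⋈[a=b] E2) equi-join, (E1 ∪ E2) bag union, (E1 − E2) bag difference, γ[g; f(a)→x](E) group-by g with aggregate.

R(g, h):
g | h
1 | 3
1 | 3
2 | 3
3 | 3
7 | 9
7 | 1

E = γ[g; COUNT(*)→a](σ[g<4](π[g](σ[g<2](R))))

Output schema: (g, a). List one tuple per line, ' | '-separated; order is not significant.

Subexpression sizes:
  R → 6
  σ[g<2](R) → 2
  π[g](σ[g<2](R)) → 2
  σ[g<4](π[g](σ[g<2](R))) → 2
  γ[g; COUNT(*)→a](σ[g<4](π[g](σ[g<2](R)))) → 1

== RESULT ==
g | a
1 | 2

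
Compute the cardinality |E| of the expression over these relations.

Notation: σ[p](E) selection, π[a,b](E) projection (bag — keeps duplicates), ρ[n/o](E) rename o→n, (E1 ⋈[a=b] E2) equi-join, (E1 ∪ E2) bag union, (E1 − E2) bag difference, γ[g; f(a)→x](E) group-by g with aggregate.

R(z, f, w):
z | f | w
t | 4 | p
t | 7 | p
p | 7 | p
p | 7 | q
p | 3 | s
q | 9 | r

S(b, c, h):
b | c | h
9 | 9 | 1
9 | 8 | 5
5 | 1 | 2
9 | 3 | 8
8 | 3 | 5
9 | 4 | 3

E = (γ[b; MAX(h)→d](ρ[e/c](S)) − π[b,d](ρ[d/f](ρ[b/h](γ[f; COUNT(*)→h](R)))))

Per-node cardinality:
  S → 6
  ρ[e/c](S) → 6
  γ[b; MAX(h)→d](ρ[e/c](S)) → 3
  R → 6
  γ[f; COUNT(*)→h](R) → 4
  ρ[b/h](γ[f; COUNT(*)→h](R)) → 4
  ρ[d/f](ρ[b/h](γ[f; COUNT(*)→h](R))) → 4
  π[b,d](ρ[d/f](ρ[b/h](γ[f; COUNT(*)→h](R)))) → 4
  (γ[b; MAX(h)→d](ρ[e/c](S)) − π[b,d](ρ[d/f](ρ[b/h](γ[f; COUNT(*)→h](R))))) → 3

|E| = 3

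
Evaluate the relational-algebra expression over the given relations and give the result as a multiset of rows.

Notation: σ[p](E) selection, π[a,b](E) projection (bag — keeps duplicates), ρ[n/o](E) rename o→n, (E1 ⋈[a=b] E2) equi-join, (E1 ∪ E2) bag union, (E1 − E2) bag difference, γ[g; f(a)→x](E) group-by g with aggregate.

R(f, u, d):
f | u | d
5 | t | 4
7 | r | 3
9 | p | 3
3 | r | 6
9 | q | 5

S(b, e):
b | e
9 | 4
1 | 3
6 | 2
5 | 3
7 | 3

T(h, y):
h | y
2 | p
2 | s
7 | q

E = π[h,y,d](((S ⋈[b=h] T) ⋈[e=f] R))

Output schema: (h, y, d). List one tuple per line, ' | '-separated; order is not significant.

Per-node cardinality:
  S → 5
  T → 3
  (S ⋈[b=h] T) → 1
  R → 5
  ((S ⋈[b=h] T) ⋈[e=f] R) → 1
  π[h,y,d](((S ⋈[b=h] T) ⋈[e=f] R)) → 1

== RESULT ==
h | y | d
7 | q | 6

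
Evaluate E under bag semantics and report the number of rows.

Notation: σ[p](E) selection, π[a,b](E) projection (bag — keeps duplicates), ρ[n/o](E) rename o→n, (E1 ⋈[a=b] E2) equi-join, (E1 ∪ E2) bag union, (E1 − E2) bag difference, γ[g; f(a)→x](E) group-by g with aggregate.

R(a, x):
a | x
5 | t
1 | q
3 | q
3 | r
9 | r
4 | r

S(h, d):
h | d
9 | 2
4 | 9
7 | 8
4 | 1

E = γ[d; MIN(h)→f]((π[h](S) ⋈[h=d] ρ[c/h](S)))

Subexpression sizes:
  S → 4
  π[h](S) → 4
  S → 4
  ρ[c/h](S) → 4
  (π[h](S) ⋈[h=d] ρ[c/h](S)) → 1
  γ[d; MIN(h)→f]((π[h](S) ⋈[h=d] ρ[c/h](S))) → 1

|E| = 1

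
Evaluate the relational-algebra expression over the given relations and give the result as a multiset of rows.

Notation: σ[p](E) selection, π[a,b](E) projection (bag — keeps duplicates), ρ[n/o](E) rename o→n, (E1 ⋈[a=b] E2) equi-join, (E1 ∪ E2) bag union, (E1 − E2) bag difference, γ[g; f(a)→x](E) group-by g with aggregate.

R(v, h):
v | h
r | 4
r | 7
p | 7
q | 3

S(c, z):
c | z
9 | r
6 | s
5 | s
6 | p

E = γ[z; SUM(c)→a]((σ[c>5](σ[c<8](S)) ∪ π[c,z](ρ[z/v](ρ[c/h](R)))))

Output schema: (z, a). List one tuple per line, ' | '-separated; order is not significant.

Per-node cardinality:
  S → 4
  σ[c<8](S) → 3
  σ[c>5](σ[c<8](S)) → 2
  R → 4
  ρ[c/h](R) → 4
  ρ[z/v](ρ[c/h](R)) → 4
  π[c,z](ρ[z/v](ρ[c/h](R))) → 4
  (σ[c>5](σ[c<8](S)) ∪ π[c,z](ρ[z/v](ρ[c/h](R)))) → 6
  γ[z; SUM(c)→a]((σ[c>5](σ[c<8](S)) ∪ π[c,z](ρ[z/v](ρ[c/h](R))))) → 4

== RESULT ==
z | a
p | 13
q | 3
r | 11
s | 6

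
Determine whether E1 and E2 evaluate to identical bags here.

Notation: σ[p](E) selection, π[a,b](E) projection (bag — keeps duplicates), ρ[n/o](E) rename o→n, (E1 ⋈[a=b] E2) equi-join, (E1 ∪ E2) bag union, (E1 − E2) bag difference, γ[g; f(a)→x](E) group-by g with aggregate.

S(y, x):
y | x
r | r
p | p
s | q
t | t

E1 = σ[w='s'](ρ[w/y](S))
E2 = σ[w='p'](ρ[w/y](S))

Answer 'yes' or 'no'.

E1 stepwise |·|:
  S → 4
  ρ[w/y](S) → 4
  σ[w='s'](ρ[w/y](S)) → 1
E2 stepwise |·|:
  S → 4
  ρ[w/y](S) → 4
  σ[w='p'](ρ[w/y](S)) → 1

E1 result:
w | x
s | q
E2 result:
w | x
p | p
Witness: ('p', 'p') appears 0× in E1 but 1× in E2.

no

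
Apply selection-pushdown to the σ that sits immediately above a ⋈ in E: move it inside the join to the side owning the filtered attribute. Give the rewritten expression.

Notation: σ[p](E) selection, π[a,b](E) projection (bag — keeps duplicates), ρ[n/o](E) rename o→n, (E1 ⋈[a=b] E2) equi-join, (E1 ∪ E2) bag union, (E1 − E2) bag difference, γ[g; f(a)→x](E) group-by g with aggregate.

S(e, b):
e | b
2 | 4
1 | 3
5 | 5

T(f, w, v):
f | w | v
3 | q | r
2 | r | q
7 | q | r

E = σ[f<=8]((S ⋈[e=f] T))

σ filters on f, owned by the right side.
E' = (S ⋈[e=f] σ[f<=8](T))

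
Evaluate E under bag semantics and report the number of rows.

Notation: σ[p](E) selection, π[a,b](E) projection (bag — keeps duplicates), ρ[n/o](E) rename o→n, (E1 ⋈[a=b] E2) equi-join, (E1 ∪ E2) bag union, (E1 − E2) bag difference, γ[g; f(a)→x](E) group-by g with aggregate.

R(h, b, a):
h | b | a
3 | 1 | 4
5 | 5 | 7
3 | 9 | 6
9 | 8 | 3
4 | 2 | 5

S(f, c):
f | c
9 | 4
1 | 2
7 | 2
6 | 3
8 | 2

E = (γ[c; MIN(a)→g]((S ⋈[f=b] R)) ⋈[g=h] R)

Stepwise |·|:
  S → 5
  R → 5
  (S ⋈[f=b] R) → 3
  γ[c; MIN(a)→g]((S ⋈[f=b] R)) → 2
  R → 5
  (γ[c; MIN(a)→g]((S ⋈[f=b] R)) ⋈[g=h] R) → 2

|E| = 2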